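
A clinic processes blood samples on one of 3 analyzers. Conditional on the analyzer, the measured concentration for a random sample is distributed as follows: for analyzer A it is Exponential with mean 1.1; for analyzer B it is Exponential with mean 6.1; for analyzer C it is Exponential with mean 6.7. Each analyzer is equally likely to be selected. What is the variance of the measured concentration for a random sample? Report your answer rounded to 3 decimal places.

34.072

Per component, A: μ=1.1, E[X²]=2.42; B: μ=6.1, E[X²]=74.42; C: μ=6.7, E[X²]=89.78.
E[X] = 0.333333·1.1 + 0.333333·6.1 + 0.333333·6.7 = 4.63333.
E[X²] = 0.333333·2.42 + 0.333333·74.42 + 0.333333·89.78 = 55.54.
Var(X) = E[X²] − (E[X])² = 55.54 − 21.4678 = 34.0722.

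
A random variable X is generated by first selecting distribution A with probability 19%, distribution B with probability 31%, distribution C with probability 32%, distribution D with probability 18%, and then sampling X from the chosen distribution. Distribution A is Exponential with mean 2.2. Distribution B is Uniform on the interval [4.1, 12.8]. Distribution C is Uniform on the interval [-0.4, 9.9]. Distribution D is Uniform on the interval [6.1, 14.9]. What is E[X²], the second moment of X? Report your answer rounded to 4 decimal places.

For each component E[X²] = Var + (mean)², giving A: 9.68; B: 77.71; C: 31.4033; D: 116.703.
Overall E[X²] = 0.19·9.68 + 0.31·77.71 + 0.32·31.4033 + 0.18·116.703 = 56.985.

56.9850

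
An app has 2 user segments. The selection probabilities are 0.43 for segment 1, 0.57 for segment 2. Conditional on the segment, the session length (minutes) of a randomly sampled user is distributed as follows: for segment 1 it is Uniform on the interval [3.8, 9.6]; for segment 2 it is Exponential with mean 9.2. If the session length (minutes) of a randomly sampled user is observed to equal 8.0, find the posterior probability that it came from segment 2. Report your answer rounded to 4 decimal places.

Likelihoods f(8.0 | ·): 1: 0.172414; 2: 0.045558.
Posterior ∝ prior × likelihood. Numerator for 2: 0.57·0.045558 = 0.0259681.
Normalizing constant: 0.43·0.172414 + 0.57·0.045558 = 0.100106.
P(2 | observation) = 0.0259681 / 0.100106 = 0.259406.

0.2594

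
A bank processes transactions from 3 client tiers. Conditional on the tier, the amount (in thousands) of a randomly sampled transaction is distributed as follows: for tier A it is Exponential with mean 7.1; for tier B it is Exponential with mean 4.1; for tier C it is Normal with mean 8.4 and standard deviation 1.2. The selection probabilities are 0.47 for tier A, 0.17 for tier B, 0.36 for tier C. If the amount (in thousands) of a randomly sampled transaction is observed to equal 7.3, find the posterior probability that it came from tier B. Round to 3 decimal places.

0.064

Likelihoods f(7.3 | ·): A: 0.0503748; B: 0.0411112; C: 0.218406.
Posterior ∝ prior × likelihood. Numerator for B: 0.17·0.0411112 = 0.0069889.
Normalizing constant: 0.47·0.0503748 + 0.17·0.0411112 + 0.36·0.218406 = 0.109291.
P(B | observation) = 0.0069889 / 0.109291 = 0.0639475.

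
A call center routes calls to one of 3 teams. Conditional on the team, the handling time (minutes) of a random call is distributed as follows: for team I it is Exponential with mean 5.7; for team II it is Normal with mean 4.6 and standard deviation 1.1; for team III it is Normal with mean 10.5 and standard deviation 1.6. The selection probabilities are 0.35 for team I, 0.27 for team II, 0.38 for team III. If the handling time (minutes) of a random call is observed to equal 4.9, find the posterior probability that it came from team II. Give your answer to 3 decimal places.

Likelihoods f(4.9 | ·): I: 0.074265; II: 0.349435; III: 0.000545427.
Posterior ∝ prior × likelihood. Numerator for II: 0.27·0.349435 = 0.0943473.
Normalizing constant: 0.35·0.074265 + 0.27·0.349435 + 0.38·0.000545427 = 0.120547.
P(II | observation) = 0.0943473 / 0.120547 = 0.782658.

0.783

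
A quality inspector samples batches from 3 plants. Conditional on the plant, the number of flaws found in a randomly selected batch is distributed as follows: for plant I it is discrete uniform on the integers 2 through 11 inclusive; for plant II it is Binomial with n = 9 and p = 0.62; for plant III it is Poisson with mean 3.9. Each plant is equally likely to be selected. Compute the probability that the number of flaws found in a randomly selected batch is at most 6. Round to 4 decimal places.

0.7094

Conditional on each plant, P(X ≤ 6): I: 0.5; II: 0.728723; III: 0.899483.
By total probability, P(X ≤ 6) = 0.333333·0.5 + 0.333333·0.728723 + 0.333333·0.899483 = 0.709402.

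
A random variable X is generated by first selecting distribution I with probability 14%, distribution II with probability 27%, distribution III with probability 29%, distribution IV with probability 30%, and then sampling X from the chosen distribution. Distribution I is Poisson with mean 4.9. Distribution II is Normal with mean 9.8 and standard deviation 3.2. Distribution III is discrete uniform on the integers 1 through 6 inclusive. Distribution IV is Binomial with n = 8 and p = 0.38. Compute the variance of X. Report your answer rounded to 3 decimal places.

Per component, I: μ=4.9, E[X²]=28.91; II: μ=9.8, E[X²]=106.28; III: μ=3.5, E[X²]=15.1667; IV: μ=3.04, E[X²]=11.1264.
E[X] = 0.14·4.9 + 0.27·9.8 + 0.29·3.5 + 0.3·3.04 = 5.259.
E[X²] = 0.14·28.91 + 0.27·106.28 + 0.29·15.1667 + 0.3·11.1264 = 40.4793.
Var(X) = E[X²] − (E[X])² = 40.4793 − 27.6571 = 12.8222.

12.822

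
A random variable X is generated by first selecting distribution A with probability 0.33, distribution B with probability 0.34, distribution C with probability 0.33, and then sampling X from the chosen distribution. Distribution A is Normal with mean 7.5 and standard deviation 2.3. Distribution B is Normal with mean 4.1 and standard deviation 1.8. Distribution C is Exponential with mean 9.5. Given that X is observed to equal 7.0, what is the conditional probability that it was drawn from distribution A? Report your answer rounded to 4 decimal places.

0.6004

Likelihoods f(7.0 | ·): A: 0.169403; B: 0.0605331; C: 0.0503814.
Posterior ∝ prior × likelihood. Numerator for A: 0.33·0.169403 = 0.0559029.
Normalizing constant: 0.33·0.169403 + 0.34·0.0605331 + 0.33·0.0503814 = 0.09311.
P(A | observation) = 0.0559029 / 0.09311 = 0.600396.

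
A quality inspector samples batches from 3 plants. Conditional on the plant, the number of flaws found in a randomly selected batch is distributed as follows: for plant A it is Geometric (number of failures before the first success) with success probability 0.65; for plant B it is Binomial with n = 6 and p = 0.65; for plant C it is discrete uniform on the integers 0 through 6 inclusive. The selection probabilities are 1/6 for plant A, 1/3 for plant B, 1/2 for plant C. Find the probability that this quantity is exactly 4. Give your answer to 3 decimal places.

Conditional on each plant, P(X = 4): A: 0.00975406; B: 0.328005; C: 0.142857.
By total probability, P(X = 4) = 0.166667·0.00975406 + 0.333333·0.328005 + 0.5·0.142857 = 0.182389.

0.182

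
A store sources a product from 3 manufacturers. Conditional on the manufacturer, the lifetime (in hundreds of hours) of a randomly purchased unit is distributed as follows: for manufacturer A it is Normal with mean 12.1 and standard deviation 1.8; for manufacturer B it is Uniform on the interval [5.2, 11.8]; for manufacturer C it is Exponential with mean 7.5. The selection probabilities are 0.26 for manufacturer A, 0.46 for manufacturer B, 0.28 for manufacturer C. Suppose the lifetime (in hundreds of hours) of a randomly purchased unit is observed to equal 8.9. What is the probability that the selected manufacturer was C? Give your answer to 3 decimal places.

0.123

Likelihoods f(8.9 | ·): A: 0.0456399; B: 0.151515; C: 0.0406983.
Posterior ∝ prior × likelihood. Numerator for C: 0.28·0.0406983 = 0.0113955.
Normalizing constant: 0.26·0.0456399 + 0.46·0.151515 + 0.28·0.0406983 = 0.0929589.
P(C | observation) = 0.0113955 / 0.0929589 = 0.122587.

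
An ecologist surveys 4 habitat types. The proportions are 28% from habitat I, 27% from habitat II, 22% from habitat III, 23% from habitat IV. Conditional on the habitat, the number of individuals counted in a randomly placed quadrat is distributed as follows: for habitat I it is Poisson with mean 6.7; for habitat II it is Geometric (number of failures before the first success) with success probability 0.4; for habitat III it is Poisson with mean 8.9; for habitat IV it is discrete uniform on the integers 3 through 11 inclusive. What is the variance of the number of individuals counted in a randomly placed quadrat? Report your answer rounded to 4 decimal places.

14.0419

Per component, I: μ=6.7, E[X²]=51.59; II: μ=1.5, E[X²]=6; III: μ=8.9, E[X²]=88.11; IV: μ=7, E[X²]=55.6667.
E[X] = 0.28·6.7 + 0.27·1.5 + 0.22·8.9 + 0.23·7 = 5.849.
E[X²] = 0.28·51.59 + 0.27·6 + 0.22·88.11 + 0.23·55.6667 = 48.2527.
Var(X) = E[X²] − (E[X])² = 48.2527 − 34.2108 = 14.0419.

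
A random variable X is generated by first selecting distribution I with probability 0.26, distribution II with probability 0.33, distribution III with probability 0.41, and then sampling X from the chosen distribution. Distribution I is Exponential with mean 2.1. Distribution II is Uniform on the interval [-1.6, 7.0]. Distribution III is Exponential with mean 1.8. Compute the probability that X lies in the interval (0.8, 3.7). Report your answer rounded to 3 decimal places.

0.455

Conditional on each component, P(0.8 < X < 3.7): I: 0.511493; II: 0.337209; III: 0.513159.
By total probability, P(0.8 < X < 3.7) = 0.26·0.511493 + 0.33·0.337209 + 0.41·0.513159 = 0.454662.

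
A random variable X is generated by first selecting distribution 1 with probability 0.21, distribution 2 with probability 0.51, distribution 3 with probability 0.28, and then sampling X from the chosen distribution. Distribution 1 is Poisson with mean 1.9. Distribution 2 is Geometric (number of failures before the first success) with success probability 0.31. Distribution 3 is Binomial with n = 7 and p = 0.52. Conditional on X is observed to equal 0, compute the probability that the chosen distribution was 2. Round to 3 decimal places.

0.827

Likelihoods P(X=0 | ·): 1: 0.149569; 2: 0.31; 3: 0.00587068.
Posterior ∝ prior × likelihood. Numerator for 2: 0.51·0.31 = 0.1581.
Normalizing constant: 0.21·0.149569 + 0.51·0.31 + 0.28·0.00587068 = 0.191153.
P(2 | observation) = 0.1581 / 0.191153 = 0.827085.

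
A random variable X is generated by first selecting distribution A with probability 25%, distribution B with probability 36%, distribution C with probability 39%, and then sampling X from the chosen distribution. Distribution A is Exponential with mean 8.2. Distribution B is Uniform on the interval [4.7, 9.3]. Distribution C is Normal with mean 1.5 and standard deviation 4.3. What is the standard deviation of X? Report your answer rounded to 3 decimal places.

5.780

Per component, A: μ=8.2, E[X²]=134.48; B: μ=7, E[X²]=50.7633; C: μ=1.5, E[X²]=20.74.
E[X] = 0.25·8.2 + 0.36·7 + 0.39·1.5 = 5.155.
E[X²] = 0.25·134.48 + 0.36·50.7633 + 0.39·20.74 = 59.9834.
Var(X) = E[X²] − (E[X])² = 59.9834 − 26.574 = 33.4094.
SD(X) = √33.4094 = 5.78008.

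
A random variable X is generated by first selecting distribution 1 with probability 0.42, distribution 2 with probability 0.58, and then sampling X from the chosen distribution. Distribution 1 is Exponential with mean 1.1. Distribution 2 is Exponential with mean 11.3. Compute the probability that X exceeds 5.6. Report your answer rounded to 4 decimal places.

Conditional on each component, P(X > 5.6): 1: 0.00615242; 2: 0.60922.
By total probability, P(X > 5.6) = 0.42·0.00615242 + 0.58·0.60922 = 0.355932.

0.3559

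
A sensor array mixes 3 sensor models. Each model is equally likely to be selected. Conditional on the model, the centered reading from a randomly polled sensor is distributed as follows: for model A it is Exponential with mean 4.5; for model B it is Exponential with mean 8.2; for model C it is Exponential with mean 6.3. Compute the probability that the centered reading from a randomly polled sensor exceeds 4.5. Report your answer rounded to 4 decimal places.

Conditional on each model, P(X > 4.5): A: 0.367879; B: 0.577654; C: 0.489542.
By total probability, P(X > 4.5) = 0.333333·0.367879 + 0.333333·0.577654 + 0.333333·0.489542 = 0.478358.

0.4784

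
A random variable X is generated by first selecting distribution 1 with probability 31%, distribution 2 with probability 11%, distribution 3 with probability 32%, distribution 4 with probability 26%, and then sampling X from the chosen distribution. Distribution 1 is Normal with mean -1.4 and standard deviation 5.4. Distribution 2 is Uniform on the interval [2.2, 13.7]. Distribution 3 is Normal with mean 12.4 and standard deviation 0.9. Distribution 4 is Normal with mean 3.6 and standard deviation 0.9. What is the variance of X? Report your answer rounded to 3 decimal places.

42.291

Per component, 1: μ=-1.4, E[X²]=31.12; 2: μ=7.95, E[X²]=74.2233; 3: μ=12.4, E[X²]=154.57; 4: μ=3.6, E[X²]=13.77.
E[X] = 0.31·-1.4 + 0.11·7.95 + 0.32·12.4 + 0.26·3.6 = 5.3445.
E[X²] = 0.31·31.12 + 0.11·74.2233 + 0.32·154.57 + 0.26·13.77 = 70.8544.
Var(X) = E[X²] − (E[X])² = 70.8544 − 28.5637 = 42.2907.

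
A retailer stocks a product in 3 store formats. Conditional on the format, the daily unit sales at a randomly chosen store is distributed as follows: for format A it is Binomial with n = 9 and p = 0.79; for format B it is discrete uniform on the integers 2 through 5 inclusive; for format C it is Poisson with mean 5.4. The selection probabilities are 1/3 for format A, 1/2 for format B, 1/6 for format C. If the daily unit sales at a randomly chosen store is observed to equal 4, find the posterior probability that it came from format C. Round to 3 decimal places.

Likelihoods P(X=4 | ·): A: 0.0200436; B: 0.25; C: 0.16002.
Posterior ∝ prior × likelihood. Numerator for C: 0.166667·0.16002 = 0.02667.
Normalizing constant: 0.333333·0.0200436 + 0.5·0.25 + 0.166667·0.16002 = 0.158351.
P(C | observation) = 0.02667 / 0.158351 = 0.168423.

0.168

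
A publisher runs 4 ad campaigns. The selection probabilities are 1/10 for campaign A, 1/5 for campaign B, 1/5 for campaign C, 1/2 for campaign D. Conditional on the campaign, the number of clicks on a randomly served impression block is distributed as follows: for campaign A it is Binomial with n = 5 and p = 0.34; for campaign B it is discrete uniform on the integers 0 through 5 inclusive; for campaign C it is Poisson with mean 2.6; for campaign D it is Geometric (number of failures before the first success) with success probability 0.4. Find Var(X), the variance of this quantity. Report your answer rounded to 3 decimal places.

Per component, A: μ=1.7, E[X²]=4.012; B: μ=2.5, E[X²]=9.16667; C: μ=2.6, E[X²]=9.36; D: μ=1.5, E[X²]=6.
E[X] = 0.1·1.7 + 0.2·2.5 + 0.2·2.6 + 0.5·1.5 = 1.94.
E[X²] = 0.1·4.012 + 0.2·9.16667 + 0.2·9.36 + 0.5·6 = 7.10653.
Var(X) = E[X²] − (E[X])² = 7.10653 − 3.7636 = 3.34293.

3.343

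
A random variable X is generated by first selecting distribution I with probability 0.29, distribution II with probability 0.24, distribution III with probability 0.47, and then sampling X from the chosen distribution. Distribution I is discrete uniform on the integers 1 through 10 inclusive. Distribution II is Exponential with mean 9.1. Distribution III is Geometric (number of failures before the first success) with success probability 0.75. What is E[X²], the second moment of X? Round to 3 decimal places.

For each component E[X²] = Var + (mean)², giving I: 38.5; II: 165.62; III: 0.555556.
Overall E[X²] = 0.29·38.5 + 0.24·165.62 + 0.47·0.555556 = 51.1749.

51.175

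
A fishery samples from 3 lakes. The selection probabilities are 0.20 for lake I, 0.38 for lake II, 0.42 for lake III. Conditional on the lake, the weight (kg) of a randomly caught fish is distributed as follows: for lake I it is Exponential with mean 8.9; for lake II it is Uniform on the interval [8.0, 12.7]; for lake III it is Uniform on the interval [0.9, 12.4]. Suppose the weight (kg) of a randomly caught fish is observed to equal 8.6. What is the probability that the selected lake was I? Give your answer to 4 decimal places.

Likelihoods f(8.6 | ·): I: 0.0427518; II: 0.212766; III: 0.0869565.
Posterior ∝ prior × likelihood. Numerator for I: 0.2·0.0427518 = 0.00855036.
Normalizing constant: 0.2·0.0427518 + 0.38·0.212766 + 0.42·0.0869565 = 0.125923.
P(I | observation) = 0.00855036 / 0.125923 = 0.0679014.

0.0679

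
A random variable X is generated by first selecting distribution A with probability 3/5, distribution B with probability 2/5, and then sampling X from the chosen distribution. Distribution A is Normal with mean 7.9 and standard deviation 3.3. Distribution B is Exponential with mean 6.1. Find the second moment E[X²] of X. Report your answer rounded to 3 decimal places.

For each component E[X²] = Var + (mean)², giving A: 73.3; B: 74.42.
Overall E[X²] = 0.6·73.3 + 0.4·74.42 = 73.748.

73.748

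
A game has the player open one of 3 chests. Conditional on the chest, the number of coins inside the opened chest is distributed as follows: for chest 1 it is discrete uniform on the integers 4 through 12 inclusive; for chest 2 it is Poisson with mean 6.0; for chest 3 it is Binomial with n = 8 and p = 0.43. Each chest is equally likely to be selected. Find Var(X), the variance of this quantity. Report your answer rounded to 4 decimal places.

8.3588

Per component, 1: μ=8, E[X²]=70.6667; 2: μ=6, E[X²]=42; 3: μ=3.44, E[X²]=13.7944.
E[X] = 0.333333·8 + 0.333333·6 + 0.333333·3.44 = 5.81333.
E[X²] = 0.333333·70.6667 + 0.333333·42 + 0.333333·13.7944 = 42.1537.
Var(X) = E[X²] − (E[X])² = 42.1537 − 33.7948 = 8.35884.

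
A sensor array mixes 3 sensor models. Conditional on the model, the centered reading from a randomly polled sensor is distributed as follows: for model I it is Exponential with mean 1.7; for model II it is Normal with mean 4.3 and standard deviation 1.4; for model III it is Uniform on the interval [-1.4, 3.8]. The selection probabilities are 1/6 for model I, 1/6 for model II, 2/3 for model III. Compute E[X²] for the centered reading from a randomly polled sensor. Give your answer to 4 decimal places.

For each component E[X²] = Var + (mean)², giving I: 5.78; II: 20.45; III: 3.69333.
Overall E[X²] = 0.166667·5.78 + 0.166667·20.45 + 0.666667·3.69333 = 6.83389.

6.8339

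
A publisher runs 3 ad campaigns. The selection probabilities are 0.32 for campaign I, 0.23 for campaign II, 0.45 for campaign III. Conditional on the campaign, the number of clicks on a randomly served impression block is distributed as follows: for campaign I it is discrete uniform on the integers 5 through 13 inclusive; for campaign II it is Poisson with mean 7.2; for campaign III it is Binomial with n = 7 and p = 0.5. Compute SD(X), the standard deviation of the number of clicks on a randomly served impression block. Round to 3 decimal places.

3.254

Per component, I: μ=9, E[X²]=87.6667; II: μ=7.2, E[X²]=59.04; III: μ=3.5, E[X²]=14.
E[X] = 0.32·9 + 0.23·7.2 + 0.45·3.5 = 6.111.
E[X²] = 0.32·87.6667 + 0.23·59.04 + 0.45·14 = 47.9325.
Var(X) = E[X²] − (E[X])² = 47.9325 − 37.3443 = 10.5882.
SD(X) = √10.5882 = 3.25395.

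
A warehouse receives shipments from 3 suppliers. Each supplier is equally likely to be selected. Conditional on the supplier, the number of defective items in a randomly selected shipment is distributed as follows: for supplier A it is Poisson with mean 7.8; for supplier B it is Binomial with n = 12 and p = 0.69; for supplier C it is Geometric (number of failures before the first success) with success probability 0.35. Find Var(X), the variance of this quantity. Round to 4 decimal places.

13.7578

Per component, A: μ=7.8, E[X²]=68.64; B: μ=8.28, E[X²]=71.1252; C: μ=1.85714, E[X²]=8.7551.
E[X] = 0.333333·7.8 + 0.333333·8.28 + 0.333333·1.85714 = 5.97905.
E[X²] = 0.333333·68.64 + 0.333333·71.1252 + 0.333333·8.7551 = 49.5068.
Var(X) = E[X²] − (E[X])² = 49.5068 − 35.749 = 13.7578.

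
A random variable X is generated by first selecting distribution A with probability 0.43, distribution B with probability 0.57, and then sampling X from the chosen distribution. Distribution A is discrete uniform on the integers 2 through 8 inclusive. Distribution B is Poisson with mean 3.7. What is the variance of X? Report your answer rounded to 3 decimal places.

4.243

Per component, A: μ=5, E[X²]=29; B: μ=3.7, E[X²]=17.39.
E[X] = 0.43·5 + 0.57·3.7 = 4.259.
E[X²] = 0.43·29 + 0.57·17.39 = 22.3823.
Var(X) = E[X²] − (E[X])² = 22.3823 − 18.1391 = 4.24322.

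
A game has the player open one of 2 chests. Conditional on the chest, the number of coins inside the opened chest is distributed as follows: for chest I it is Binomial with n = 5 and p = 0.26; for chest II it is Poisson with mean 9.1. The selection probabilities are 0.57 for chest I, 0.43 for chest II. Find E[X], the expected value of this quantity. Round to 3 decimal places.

Component means — I: 1.3; II: 9.1.
E[X] = 0.57·1.3 + 0.43·9.1 = 4.654.

4.654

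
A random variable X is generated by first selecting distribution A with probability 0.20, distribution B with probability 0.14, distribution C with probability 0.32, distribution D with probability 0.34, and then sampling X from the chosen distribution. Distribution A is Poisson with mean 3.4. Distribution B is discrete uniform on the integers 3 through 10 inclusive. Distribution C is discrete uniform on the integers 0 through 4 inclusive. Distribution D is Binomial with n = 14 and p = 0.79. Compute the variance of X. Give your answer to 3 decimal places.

18.057

Per component, A: μ=3.4, E[X²]=14.96; B: μ=6.5, E[X²]=47.5; C: μ=2, E[X²]=6; D: μ=11.06, E[X²]=124.646.
E[X] = 0.2·3.4 + 0.14·6.5 + 0.32·2 + 0.34·11.06 = 5.9904.
E[X²] = 0.2·14.96 + 0.14·47.5 + 0.32·6 + 0.34·124.646 = 53.9417.
Var(X) = E[X²] − (E[X])² = 53.9417 − 35.8849 = 18.0568.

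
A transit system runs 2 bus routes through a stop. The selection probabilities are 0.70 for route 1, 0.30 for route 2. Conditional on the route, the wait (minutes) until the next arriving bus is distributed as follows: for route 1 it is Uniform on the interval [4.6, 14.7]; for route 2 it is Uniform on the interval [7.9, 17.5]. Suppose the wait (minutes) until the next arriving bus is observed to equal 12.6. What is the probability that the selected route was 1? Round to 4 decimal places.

Likelihoods f(12.6 | ·): 1: 0.0990099; 2: 0.104167.
Posterior ∝ prior × likelihood. Numerator for 1: 0.7·0.0990099 = 0.0693069.
Normalizing constant: 0.7·0.0990099 + 0.3·0.104167 = 0.100557.
P(1 | observation) = 0.0693069 / 0.100557 = 0.689231.

0.6892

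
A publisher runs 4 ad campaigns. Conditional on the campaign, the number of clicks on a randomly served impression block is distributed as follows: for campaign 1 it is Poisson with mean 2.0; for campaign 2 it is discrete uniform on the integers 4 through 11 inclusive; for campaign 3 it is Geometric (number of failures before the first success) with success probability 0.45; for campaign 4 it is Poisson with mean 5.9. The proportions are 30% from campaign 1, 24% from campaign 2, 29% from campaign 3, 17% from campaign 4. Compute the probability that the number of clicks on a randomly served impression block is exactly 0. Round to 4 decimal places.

0.1716

Conditional on each campaign, P(X = 0): 1: 0.135335; 2: 0; 3: 0.45; 4: 0.00273944.
By total probability, P(X = 0) = 0.3·0.135335 + 0.24·0 + 0.29·0.45 + 0.17·0.00273944 = 0.171566.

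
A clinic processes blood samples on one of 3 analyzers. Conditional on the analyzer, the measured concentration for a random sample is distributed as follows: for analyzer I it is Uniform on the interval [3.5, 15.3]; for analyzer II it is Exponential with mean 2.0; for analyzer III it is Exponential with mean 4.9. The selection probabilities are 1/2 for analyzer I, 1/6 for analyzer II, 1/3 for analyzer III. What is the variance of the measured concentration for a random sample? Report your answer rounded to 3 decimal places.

Per component, I: μ=9.4, E[X²]=99.9633; II: μ=2, E[X²]=8; III: μ=4.9, E[X²]=48.02.
E[X] = 0.5·9.4 + 0.166667·2 + 0.333333·4.9 = 6.66667.
E[X²] = 0.5·99.9633 + 0.166667·8 + 0.333333·48.02 = 67.3217.
Var(X) = E[X²] − (E[X])² = 67.3217 − 44.4444 = 22.8772.

22.877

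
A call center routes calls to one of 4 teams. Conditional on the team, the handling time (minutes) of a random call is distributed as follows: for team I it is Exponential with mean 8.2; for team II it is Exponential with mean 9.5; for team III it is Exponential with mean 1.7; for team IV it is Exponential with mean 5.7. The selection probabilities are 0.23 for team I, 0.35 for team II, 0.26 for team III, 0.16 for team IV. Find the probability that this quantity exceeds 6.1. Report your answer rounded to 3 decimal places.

0.356

Conditional on each team, P(X > 6.1): I: 0.475256; II: 0.526184; III: 0.0276471; IV: 0.342948.
By total probability, P(X > 6.1) = 0.23·0.475256 + 0.35·0.526184 + 0.26·0.0276471 + 0.16·0.342948 = 0.355533.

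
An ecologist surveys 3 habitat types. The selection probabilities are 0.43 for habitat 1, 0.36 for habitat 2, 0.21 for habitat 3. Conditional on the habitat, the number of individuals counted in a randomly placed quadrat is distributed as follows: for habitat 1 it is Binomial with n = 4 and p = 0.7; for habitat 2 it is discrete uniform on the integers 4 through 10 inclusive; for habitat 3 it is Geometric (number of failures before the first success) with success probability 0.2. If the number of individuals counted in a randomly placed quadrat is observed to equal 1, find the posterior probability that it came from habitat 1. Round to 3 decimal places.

Likelihoods P(X=1 | ·): 1: 0.0756; 2: 0; 3: 0.16.
Posterior ∝ prior × likelihood. Numerator for 1: 0.43·0.0756 = 0.032508.
Normalizing constant: 0.43·0.0756 + 0.36·0 + 0.21·0.16 = 0.066108.
P(1 | observation) = 0.032508 / 0.066108 = 0.491741.

0.492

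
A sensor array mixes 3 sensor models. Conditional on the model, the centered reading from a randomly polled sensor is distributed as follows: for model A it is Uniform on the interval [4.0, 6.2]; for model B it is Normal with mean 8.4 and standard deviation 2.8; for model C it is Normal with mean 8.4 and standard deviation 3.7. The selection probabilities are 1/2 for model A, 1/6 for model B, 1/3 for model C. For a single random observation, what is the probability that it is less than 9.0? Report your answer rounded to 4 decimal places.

Conditional on each model, P(X < 9.0): A: 1; B: 0.584838; C: 0.564411.
By total probability, P(X < 9.0) = 0.5·1 + 0.166667·0.584838 + 0.333333·0.564411 = 0.78561.

0.7856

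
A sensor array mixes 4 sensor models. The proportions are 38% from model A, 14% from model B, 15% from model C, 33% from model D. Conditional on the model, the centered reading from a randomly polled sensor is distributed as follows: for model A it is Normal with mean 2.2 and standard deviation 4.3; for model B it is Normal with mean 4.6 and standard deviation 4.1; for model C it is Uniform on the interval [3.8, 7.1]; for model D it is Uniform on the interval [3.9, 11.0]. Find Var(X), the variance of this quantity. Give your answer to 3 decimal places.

Per component, A: μ=2.2, E[X²]=23.33; B: μ=4.6, E[X²]=37.97; C: μ=5.45, E[X²]=30.61; D: μ=7.45, E[X²]=59.7033.
E[X] = 0.38·2.2 + 0.14·4.6 + 0.15·5.45 + 0.33·7.45 = 4.756.
E[X²] = 0.38·23.33 + 0.14·37.97 + 0.15·30.61 + 0.33·59.7033 = 38.4748.
Var(X) = E[X²] − (E[X])² = 38.4748 − 22.6195 = 15.8553.

15.855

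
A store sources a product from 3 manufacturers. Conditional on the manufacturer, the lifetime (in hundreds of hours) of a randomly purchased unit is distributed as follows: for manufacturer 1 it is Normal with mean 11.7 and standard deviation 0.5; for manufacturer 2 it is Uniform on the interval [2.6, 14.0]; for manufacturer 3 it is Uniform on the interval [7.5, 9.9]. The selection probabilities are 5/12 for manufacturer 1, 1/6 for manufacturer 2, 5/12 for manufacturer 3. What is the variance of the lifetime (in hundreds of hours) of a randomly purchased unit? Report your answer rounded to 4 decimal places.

4.4856

Per component, 1: μ=11.7, E[X²]=137.14; 2: μ=8.3, E[X²]=79.72; 3: μ=8.7, E[X²]=76.17.
E[X] = 0.416667·11.7 + 0.166667·8.3 + 0.416667·8.7 = 9.88333.
E[X²] = 0.416667·137.14 + 0.166667·79.72 + 0.416667·76.17 = 102.166.
Var(X) = E[X²] − (E[X])² = 102.166 − 97.6803 = 4.48556.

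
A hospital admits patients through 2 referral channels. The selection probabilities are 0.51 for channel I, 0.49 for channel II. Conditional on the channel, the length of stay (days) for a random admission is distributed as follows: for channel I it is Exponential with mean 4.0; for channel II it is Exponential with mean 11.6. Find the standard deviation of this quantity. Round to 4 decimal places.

9.4090

Per component, I: μ=4, E[X²]=32; II: μ=11.6, E[X²]=269.12.
E[X] = 0.51·4 + 0.49·11.6 = 7.724.
E[X²] = 0.51·32 + 0.49·269.12 = 148.189.
Var(X) = E[X²] − (E[X])² = 148.189 − 59.6602 = 88.5286.
SD(X) = √88.5286 = 9.40897.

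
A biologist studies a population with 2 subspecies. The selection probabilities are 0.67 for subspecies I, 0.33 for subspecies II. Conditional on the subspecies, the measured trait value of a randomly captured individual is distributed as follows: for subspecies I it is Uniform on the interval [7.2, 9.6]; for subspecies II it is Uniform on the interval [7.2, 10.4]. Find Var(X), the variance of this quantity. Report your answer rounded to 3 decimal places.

Per component, I: μ=8.4, E[X²]=71.04; II: μ=8.8, E[X²]=78.2933.
E[X] = 0.67·8.4 + 0.33·8.8 = 8.532.
E[X²] = 0.67·71.04 + 0.33·78.2933 = 73.4336.
Var(X) = E[X²] − (E[X])² = 73.4336 − 72.795 = 0.638576.

0.639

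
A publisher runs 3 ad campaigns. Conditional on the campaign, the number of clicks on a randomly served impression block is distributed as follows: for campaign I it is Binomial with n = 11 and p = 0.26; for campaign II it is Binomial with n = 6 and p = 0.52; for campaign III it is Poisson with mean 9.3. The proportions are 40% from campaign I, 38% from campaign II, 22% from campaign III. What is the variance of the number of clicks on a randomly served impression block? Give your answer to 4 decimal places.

Per component, I: μ=2.86, E[X²]=10.296; II: μ=3.12, E[X²]=11.232; III: μ=9.3, E[X²]=95.79.
E[X] = 0.4·2.86 + 0.38·3.12 + 0.22·9.3 = 4.3756.
E[X²] = 0.4·10.296 + 0.38·11.232 + 0.22·95.79 = 29.4604.
Var(X) = E[X²] − (E[X])² = 29.4604 − 19.1459 = 10.3145.

10.3145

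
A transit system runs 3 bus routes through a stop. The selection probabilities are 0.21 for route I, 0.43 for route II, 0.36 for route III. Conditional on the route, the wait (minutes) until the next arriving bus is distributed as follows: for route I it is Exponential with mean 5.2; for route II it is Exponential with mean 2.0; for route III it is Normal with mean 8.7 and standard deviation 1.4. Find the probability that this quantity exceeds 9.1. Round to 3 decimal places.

0.181

Conditional on each route, P(X > 9.1): I: 0.173774; II: 0.0105672; III: 0.387548.
By total probability, P(X > 9.1) = 0.21·0.173774 + 0.43·0.0105672 + 0.36·0.387548 = 0.180554.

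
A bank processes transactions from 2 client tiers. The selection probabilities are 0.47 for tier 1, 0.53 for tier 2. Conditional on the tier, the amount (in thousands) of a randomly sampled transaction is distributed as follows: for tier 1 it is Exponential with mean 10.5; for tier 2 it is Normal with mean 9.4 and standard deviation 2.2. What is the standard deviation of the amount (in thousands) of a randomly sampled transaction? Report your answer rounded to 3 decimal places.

7.395

Per component, 1: μ=10.5, E[X²]=220.5; 2: μ=9.4, E[X²]=93.2.
E[X] = 0.47·10.5 + 0.53·9.4 = 9.917.
E[X²] = 0.47·220.5 + 0.53·93.2 = 153.031.
Var(X) = E[X²] − (E[X])² = 153.031 − 98.3469 = 54.6841.
SD(X) = √54.6841 = 7.39487.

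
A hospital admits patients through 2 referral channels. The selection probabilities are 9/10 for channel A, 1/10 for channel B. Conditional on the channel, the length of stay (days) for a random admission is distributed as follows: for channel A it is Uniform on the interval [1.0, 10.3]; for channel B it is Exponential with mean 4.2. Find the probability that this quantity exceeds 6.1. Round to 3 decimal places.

0.430

Conditional on each channel, P(X > 6.1): A: 0.451613; B: 0.234012.
By total probability, P(X > 6.1) = 0.9·0.451613 + 0.1·0.234012 = 0.429853.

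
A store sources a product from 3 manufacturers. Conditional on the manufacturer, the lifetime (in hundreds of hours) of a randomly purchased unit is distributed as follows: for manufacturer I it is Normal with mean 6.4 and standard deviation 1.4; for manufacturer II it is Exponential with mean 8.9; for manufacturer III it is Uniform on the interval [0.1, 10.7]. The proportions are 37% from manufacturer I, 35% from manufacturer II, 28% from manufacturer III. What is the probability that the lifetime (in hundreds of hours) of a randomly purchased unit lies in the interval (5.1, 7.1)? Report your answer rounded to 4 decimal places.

0.2831

Conditional on each manufacturer, P(5.1 < X < 7.1): I: 0.514907; II: 0.113473; III: 0.188679.
By total probability, P(5.1 < X < 7.1) = 0.37·0.514907 + 0.35·0.113473 + 0.28·0.188679 = 0.283061.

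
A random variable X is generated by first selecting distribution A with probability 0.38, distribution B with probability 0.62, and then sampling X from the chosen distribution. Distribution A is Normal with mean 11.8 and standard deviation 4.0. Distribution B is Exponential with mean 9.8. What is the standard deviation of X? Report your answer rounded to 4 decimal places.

8.1589

Per component, A: μ=11.8, E[X²]=155.24; B: μ=9.8, E[X²]=192.08.
E[X] = 0.38·11.8 + 0.62·9.8 = 10.56.
E[X²] = 0.38·155.24 + 0.62·192.08 = 178.081.
Var(X) = E[X²] − (E[X])² = 178.081 − 111.514 = 66.5672.
SD(X) = √66.5672 = 8.15887.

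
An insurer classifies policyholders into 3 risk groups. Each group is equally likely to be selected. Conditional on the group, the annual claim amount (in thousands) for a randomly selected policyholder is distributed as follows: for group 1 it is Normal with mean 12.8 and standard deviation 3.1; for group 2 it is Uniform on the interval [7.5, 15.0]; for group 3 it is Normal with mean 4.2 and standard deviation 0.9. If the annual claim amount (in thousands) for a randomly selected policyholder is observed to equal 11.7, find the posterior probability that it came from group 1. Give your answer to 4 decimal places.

0.4754

Likelihoods f(11.7 | ·): 1: 0.120839; 2: 0.133333; 3: 3.68976e-16.
Posterior ∝ prior × likelihood. Numerator for 1: 0.333333·0.120839 = 0.0402797.
Normalizing constant: 0.333333·0.120839 + 0.333333·0.133333 + 0.333333·3.68976e-16 = 0.0847241.
P(1 | observation) = 0.0402797 / 0.0847241 = 0.475422.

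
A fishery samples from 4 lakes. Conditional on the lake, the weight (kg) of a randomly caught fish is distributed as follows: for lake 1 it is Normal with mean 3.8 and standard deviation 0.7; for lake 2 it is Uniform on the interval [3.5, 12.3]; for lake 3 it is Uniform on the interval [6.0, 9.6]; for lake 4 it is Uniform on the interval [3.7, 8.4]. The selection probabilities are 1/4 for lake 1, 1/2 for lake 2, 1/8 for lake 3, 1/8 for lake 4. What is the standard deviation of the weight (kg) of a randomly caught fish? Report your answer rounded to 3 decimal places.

Per component, 1: μ=3.8, E[X²]=14.93; 2: μ=7.9, E[X²]=68.8633; 3: μ=7.8, E[X²]=61.92; 4: μ=6.05, E[X²]=38.4433.
E[X] = 0.25·3.8 + 0.5·7.9 + 0.125·7.8 + 0.125·6.05 = 6.63125.
E[X²] = 0.25·14.93 + 0.5·68.8633 + 0.125·61.92 + 0.125·38.4433 = 50.7096.
Var(X) = E[X²] − (E[X])² = 50.7096 − 43.9735 = 6.73611.
SD(X) = √6.73611 = 2.5954.

2.595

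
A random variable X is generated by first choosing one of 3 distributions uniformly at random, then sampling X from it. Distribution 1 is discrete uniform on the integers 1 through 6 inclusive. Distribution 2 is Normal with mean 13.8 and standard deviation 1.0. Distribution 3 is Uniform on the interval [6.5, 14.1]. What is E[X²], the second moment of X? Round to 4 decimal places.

105.8367

For each component E[X²] = Var + (mean)², giving 1: 15.1667; 2: 191.44; 3: 110.903.
Overall E[X²] = 0.333333·15.1667 + 0.333333·191.44 + 0.333333·110.903 = 105.837.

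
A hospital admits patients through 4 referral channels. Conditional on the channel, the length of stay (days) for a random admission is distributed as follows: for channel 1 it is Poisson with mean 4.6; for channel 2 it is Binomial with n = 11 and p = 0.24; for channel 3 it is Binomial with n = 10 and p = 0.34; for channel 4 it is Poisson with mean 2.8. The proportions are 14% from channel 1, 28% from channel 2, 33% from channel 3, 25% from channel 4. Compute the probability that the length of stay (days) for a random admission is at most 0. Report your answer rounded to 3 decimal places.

0.035

Conditional on each channel, P(X ≤ 0): 1: 0.0100518; 2: 0.0488596; 3: 0.0156834; 4: 0.0608101.
By total probability, P(X ≤ 0) = 0.14·0.0100518 + 0.28·0.0488596 + 0.33·0.0156834 + 0.25·0.0608101 = 0.035466.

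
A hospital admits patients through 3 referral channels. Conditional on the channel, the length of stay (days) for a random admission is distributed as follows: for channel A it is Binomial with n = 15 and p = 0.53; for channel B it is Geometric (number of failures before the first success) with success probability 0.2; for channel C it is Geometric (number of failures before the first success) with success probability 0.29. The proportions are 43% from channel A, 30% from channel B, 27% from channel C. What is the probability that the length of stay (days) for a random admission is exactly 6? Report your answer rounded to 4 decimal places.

0.0791

Conditional on each channel, P(X = 6): A: 0.124148; B: 0.0524288; C: 0.0371491.
By total probability, P(X = 6) = 0.43·0.124148 + 0.3·0.0524288 + 0.27·0.0371491 = 0.0791426.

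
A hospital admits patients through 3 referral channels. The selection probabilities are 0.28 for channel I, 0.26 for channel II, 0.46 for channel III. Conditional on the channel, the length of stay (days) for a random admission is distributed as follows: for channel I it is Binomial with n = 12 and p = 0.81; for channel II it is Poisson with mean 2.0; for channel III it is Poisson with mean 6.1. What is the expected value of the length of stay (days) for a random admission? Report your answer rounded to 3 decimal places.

Component means — I: 9.72; II: 2; III: 6.1.
E[X] = 0.28·9.72 + 0.26·2 + 0.46·6.1 = 6.0476.

6.048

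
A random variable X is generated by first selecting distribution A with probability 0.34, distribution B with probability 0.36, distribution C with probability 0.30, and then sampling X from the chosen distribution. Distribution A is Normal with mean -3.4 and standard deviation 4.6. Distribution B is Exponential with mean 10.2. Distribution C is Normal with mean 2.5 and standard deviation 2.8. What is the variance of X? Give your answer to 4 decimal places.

79.5938

Per component, A: μ=-3.4, E[X²]=32.72; B: μ=10.2, E[X²]=208.08; C: μ=2.5, E[X²]=14.09.
E[X] = 0.34·-3.4 + 0.36·10.2 + 0.3·2.5 = 3.266.
E[X²] = 0.34·32.72 + 0.36·208.08 + 0.3·14.09 = 90.2606.
Var(X) = E[X²] − (E[X])² = 90.2606 − 10.6668 = 79.5938.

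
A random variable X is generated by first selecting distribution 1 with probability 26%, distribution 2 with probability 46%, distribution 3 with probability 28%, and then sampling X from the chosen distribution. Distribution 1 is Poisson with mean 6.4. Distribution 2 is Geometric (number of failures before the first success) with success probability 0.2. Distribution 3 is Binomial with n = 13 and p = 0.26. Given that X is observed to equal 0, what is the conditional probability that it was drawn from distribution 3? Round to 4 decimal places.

0.0570

Likelihoods P(X=0 | ·): 1: 0.00166156; 2: 0.2; 3: 0.0199532.
Posterior ∝ prior × likelihood. Numerator for 3: 0.28·0.0199532 = 0.00558689.
Normalizing constant: 0.26·0.00166156 + 0.46·0.2 + 0.28·0.0199532 = 0.0980189.
P(3 | observation) = 0.00558689 / 0.0980189 = 0.0569981.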